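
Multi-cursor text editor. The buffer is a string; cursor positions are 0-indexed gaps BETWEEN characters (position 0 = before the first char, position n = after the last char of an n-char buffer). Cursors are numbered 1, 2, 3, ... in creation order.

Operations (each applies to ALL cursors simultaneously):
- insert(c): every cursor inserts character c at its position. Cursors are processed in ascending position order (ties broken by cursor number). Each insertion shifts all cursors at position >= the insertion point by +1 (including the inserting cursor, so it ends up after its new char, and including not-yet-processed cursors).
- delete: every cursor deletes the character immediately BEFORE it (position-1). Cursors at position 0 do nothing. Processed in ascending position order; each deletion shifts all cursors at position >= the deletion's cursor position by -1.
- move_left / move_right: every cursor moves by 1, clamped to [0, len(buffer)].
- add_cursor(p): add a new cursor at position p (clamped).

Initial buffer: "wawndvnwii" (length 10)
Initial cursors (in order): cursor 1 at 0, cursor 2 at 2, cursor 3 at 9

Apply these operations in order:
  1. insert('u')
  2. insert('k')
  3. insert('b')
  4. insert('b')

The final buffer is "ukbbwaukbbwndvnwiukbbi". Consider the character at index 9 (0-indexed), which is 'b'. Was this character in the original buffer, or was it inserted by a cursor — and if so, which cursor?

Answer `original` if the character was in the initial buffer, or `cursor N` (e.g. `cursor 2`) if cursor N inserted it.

Answer: cursor 2

Derivation:
After op 1 (insert('u')): buffer="uwauwndvnwiui" (len 13), cursors c1@1 c2@4 c3@12, authorship 1..2.......3.
After op 2 (insert('k')): buffer="ukwaukwndvnwiuki" (len 16), cursors c1@2 c2@6 c3@15, authorship 11..22.......33.
After op 3 (insert('b')): buffer="ukbwaukbwndvnwiukbi" (len 19), cursors c1@3 c2@8 c3@18, authorship 111..222.......333.
After op 4 (insert('b')): buffer="ukbbwaukbbwndvnwiukbbi" (len 22), cursors c1@4 c2@10 c3@21, authorship 1111..2222.......3333.
Authorship (.=original, N=cursor N): 1 1 1 1 . . 2 2 2 2 . . . . . . . 3 3 3 3 .
Index 9: author = 2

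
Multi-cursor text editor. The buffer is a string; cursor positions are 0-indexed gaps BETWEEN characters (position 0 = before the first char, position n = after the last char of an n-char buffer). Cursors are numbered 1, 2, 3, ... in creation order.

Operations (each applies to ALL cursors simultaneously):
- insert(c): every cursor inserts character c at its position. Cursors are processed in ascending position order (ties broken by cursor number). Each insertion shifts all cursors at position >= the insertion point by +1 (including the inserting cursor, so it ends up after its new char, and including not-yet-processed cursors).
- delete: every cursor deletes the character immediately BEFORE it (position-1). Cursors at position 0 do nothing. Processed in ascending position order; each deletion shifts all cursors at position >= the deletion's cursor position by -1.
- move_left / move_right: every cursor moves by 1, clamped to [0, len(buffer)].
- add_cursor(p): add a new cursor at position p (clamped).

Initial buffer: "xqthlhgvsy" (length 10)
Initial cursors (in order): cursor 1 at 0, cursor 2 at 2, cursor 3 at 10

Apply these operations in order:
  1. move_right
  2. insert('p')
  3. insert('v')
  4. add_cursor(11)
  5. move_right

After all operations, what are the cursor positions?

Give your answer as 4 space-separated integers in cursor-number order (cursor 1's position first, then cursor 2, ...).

Answer: 4 8 16 12

Derivation:
After op 1 (move_right): buffer="xqthlhgvsy" (len 10), cursors c1@1 c2@3 c3@10, authorship ..........
After op 2 (insert('p')): buffer="xpqtphlhgvsyp" (len 13), cursors c1@2 c2@5 c3@13, authorship .1..2.......3
After op 3 (insert('v')): buffer="xpvqtpvhlhgvsypv" (len 16), cursors c1@3 c2@7 c3@16, authorship .11..22.......33
After op 4 (add_cursor(11)): buffer="xpvqtpvhlhgvsypv" (len 16), cursors c1@3 c2@7 c4@11 c3@16, authorship .11..22.......33
After op 5 (move_right): buffer="xpvqtpvhlhgvsypv" (len 16), cursors c1@4 c2@8 c4@12 c3@16, authorship .11..22.......33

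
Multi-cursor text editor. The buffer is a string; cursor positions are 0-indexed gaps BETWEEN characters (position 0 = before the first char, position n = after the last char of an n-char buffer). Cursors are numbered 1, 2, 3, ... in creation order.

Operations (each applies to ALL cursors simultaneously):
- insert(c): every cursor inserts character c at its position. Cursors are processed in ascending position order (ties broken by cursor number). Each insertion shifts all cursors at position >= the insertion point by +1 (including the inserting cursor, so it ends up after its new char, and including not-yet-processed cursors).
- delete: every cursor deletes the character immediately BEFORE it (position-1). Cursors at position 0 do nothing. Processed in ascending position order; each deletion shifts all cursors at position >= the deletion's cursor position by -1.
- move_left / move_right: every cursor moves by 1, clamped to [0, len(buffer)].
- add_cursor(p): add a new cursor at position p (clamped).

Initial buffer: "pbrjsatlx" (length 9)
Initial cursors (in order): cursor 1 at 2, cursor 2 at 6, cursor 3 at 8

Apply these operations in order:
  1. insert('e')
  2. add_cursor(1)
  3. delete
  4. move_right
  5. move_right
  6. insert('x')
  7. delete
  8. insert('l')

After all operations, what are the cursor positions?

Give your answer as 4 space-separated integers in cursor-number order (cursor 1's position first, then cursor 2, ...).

Answer: 5 10 12 3

Derivation:
After op 1 (insert('e')): buffer="pberjsaetlex" (len 12), cursors c1@3 c2@8 c3@11, authorship ..1....2..3.
After op 2 (add_cursor(1)): buffer="pberjsaetlex" (len 12), cursors c4@1 c1@3 c2@8 c3@11, authorship ..1....2..3.
After op 3 (delete): buffer="brjsatlx" (len 8), cursors c4@0 c1@1 c2@5 c3@7, authorship ........
After op 4 (move_right): buffer="brjsatlx" (len 8), cursors c4@1 c1@2 c2@6 c3@8, authorship ........
After op 5 (move_right): buffer="brjsatlx" (len 8), cursors c4@2 c1@3 c2@7 c3@8, authorship ........
After op 6 (insert('x')): buffer="brxjxsatlxxx" (len 12), cursors c4@3 c1@5 c2@10 c3@12, authorship ..4.1....2.3
After op 7 (delete): buffer="brjsatlx" (len 8), cursors c4@2 c1@3 c2@7 c3@8, authorship ........
After op 8 (insert('l')): buffer="brljlsatllxl" (len 12), cursors c4@3 c1@5 c2@10 c3@12, authorship ..4.1....2.3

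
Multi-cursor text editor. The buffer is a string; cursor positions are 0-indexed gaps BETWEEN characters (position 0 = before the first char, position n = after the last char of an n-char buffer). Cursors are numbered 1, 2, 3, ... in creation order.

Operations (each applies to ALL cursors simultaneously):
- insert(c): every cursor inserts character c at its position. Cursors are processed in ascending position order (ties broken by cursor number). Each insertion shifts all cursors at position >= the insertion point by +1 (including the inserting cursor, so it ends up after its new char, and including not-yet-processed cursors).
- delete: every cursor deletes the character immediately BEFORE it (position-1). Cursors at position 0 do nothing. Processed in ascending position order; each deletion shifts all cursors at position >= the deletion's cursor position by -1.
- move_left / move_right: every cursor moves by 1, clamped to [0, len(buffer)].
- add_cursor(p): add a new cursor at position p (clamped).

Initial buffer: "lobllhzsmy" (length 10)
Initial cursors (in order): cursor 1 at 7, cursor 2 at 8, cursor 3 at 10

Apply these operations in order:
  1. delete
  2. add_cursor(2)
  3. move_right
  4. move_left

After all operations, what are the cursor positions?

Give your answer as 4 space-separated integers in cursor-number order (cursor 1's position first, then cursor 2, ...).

Answer: 6 6 6 2

Derivation:
After op 1 (delete): buffer="lobllhm" (len 7), cursors c1@6 c2@6 c3@7, authorship .......
After op 2 (add_cursor(2)): buffer="lobllhm" (len 7), cursors c4@2 c1@6 c2@6 c3@7, authorship .......
After op 3 (move_right): buffer="lobllhm" (len 7), cursors c4@3 c1@7 c2@7 c3@7, authorship .......
After op 4 (move_left): buffer="lobllhm" (len 7), cursors c4@2 c1@6 c2@6 c3@6, authorship .......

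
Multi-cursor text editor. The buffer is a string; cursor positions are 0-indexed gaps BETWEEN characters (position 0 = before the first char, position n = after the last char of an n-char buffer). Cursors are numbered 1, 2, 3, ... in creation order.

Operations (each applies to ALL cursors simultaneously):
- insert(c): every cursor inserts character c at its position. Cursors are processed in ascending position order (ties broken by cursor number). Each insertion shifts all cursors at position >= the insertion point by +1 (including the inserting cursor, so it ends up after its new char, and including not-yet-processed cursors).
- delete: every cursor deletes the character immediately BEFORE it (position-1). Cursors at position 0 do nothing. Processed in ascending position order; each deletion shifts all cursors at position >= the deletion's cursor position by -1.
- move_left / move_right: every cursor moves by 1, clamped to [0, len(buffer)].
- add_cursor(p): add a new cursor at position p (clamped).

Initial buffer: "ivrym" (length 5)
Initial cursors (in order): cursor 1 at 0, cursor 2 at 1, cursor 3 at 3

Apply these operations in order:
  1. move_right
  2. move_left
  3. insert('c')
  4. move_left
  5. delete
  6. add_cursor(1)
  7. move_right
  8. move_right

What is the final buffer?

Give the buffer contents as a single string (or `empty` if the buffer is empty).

Answer: ccvcym

Derivation:
After op 1 (move_right): buffer="ivrym" (len 5), cursors c1@1 c2@2 c3@4, authorship .....
After op 2 (move_left): buffer="ivrym" (len 5), cursors c1@0 c2@1 c3@3, authorship .....
After op 3 (insert('c')): buffer="cicvrcym" (len 8), cursors c1@1 c2@3 c3@6, authorship 1.2..3..
After op 4 (move_left): buffer="cicvrcym" (len 8), cursors c1@0 c2@2 c3@5, authorship 1.2..3..
After op 5 (delete): buffer="ccvcym" (len 6), cursors c1@0 c2@1 c3@3, authorship 12.3..
After op 6 (add_cursor(1)): buffer="ccvcym" (len 6), cursors c1@0 c2@1 c4@1 c3@3, authorship 12.3..
After op 7 (move_right): buffer="ccvcym" (len 6), cursors c1@1 c2@2 c4@2 c3@4, authorship 12.3..
After op 8 (move_right): buffer="ccvcym" (len 6), cursors c1@2 c2@3 c4@3 c3@5, authorship 12.3..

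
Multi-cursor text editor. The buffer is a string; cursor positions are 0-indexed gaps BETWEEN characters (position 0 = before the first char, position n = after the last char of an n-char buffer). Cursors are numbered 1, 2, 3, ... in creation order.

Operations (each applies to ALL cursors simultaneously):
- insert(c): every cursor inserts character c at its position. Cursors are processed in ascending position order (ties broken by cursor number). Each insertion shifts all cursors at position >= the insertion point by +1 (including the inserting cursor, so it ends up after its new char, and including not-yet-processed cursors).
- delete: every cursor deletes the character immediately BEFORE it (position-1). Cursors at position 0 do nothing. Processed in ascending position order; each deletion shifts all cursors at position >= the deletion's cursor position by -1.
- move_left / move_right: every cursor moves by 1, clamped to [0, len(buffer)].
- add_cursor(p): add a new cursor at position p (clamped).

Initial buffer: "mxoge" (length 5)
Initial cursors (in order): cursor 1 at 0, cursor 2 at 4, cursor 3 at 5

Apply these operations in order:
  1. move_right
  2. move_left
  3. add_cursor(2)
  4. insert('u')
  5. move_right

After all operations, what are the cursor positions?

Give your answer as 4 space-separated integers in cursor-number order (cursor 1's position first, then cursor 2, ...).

After op 1 (move_right): buffer="mxoge" (len 5), cursors c1@1 c2@5 c3@5, authorship .....
After op 2 (move_left): buffer="mxoge" (len 5), cursors c1@0 c2@4 c3@4, authorship .....
After op 3 (add_cursor(2)): buffer="mxoge" (len 5), cursors c1@0 c4@2 c2@4 c3@4, authorship .....
After op 4 (insert('u')): buffer="umxuoguue" (len 9), cursors c1@1 c4@4 c2@8 c3@8, authorship 1..4..23.
After op 5 (move_right): buffer="umxuoguue" (len 9), cursors c1@2 c4@5 c2@9 c3@9, authorship 1..4..23.

Answer: 2 9 9 5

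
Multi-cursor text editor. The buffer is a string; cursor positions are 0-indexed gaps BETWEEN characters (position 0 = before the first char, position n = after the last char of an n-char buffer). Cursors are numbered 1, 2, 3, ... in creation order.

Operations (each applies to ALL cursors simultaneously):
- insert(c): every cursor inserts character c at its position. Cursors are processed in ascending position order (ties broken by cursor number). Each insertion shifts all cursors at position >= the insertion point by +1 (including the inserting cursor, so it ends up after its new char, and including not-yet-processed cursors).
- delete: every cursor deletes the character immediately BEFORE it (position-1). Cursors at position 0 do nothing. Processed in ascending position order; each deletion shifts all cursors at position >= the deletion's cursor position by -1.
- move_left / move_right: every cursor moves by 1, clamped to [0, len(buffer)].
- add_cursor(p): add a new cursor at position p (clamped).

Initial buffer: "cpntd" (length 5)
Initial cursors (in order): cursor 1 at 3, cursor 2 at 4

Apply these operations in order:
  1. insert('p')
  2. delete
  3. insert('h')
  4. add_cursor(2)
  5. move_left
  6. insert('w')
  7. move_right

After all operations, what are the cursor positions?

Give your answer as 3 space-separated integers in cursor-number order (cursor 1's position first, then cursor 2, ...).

Answer: 6 9 3

Derivation:
After op 1 (insert('p')): buffer="cpnptpd" (len 7), cursors c1@4 c2@6, authorship ...1.2.
After op 2 (delete): buffer="cpntd" (len 5), cursors c1@3 c2@4, authorship .....
After op 3 (insert('h')): buffer="cpnhthd" (len 7), cursors c1@4 c2@6, authorship ...1.2.
After op 4 (add_cursor(2)): buffer="cpnhthd" (len 7), cursors c3@2 c1@4 c2@6, authorship ...1.2.
After op 5 (move_left): buffer="cpnhthd" (len 7), cursors c3@1 c1@3 c2@5, authorship ...1.2.
After op 6 (insert('w')): buffer="cwpnwhtwhd" (len 10), cursors c3@2 c1@5 c2@8, authorship .3..11.22.
After op 7 (move_right): buffer="cwpnwhtwhd" (len 10), cursors c3@3 c1@6 c2@9, authorship .3..11.22.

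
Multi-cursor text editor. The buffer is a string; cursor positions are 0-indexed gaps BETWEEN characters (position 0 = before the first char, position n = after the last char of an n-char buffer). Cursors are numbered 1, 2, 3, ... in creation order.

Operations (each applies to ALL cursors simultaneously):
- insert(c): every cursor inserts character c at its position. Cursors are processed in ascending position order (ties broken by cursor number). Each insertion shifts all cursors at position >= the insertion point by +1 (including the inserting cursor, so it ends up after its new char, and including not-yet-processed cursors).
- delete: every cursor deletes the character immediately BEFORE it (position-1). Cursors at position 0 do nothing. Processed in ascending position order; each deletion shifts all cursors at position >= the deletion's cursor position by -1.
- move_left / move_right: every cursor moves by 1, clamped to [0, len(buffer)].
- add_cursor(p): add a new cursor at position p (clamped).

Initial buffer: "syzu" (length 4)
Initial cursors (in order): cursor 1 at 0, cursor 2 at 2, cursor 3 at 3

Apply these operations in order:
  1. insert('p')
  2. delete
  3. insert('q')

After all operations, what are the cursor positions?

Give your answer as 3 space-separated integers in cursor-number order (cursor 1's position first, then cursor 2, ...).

Answer: 1 4 6

Derivation:
After op 1 (insert('p')): buffer="psypzpu" (len 7), cursors c1@1 c2@4 c3@6, authorship 1..2.3.
After op 2 (delete): buffer="syzu" (len 4), cursors c1@0 c2@2 c3@3, authorship ....
After op 3 (insert('q')): buffer="qsyqzqu" (len 7), cursors c1@1 c2@4 c3@6, authorship 1..2.3.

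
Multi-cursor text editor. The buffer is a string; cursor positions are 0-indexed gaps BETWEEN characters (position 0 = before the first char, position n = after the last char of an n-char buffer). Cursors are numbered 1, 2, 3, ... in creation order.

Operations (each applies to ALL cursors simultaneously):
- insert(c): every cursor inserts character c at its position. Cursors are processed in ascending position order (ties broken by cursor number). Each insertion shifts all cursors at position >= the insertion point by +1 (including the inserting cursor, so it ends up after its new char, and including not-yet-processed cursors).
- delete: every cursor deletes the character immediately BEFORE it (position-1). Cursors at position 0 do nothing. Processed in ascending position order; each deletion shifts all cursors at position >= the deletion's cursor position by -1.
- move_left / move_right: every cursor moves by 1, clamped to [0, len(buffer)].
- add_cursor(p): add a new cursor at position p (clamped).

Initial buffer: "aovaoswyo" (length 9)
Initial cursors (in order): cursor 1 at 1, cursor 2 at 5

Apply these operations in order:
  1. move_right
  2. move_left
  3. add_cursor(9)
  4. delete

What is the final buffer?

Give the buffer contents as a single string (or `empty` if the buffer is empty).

Answer: ovaswy

Derivation:
After op 1 (move_right): buffer="aovaoswyo" (len 9), cursors c1@2 c2@6, authorship .........
After op 2 (move_left): buffer="aovaoswyo" (len 9), cursors c1@1 c2@5, authorship .........
After op 3 (add_cursor(9)): buffer="aovaoswyo" (len 9), cursors c1@1 c2@5 c3@9, authorship .........
After op 4 (delete): buffer="ovaswy" (len 6), cursors c1@0 c2@3 c3@6, authorship ......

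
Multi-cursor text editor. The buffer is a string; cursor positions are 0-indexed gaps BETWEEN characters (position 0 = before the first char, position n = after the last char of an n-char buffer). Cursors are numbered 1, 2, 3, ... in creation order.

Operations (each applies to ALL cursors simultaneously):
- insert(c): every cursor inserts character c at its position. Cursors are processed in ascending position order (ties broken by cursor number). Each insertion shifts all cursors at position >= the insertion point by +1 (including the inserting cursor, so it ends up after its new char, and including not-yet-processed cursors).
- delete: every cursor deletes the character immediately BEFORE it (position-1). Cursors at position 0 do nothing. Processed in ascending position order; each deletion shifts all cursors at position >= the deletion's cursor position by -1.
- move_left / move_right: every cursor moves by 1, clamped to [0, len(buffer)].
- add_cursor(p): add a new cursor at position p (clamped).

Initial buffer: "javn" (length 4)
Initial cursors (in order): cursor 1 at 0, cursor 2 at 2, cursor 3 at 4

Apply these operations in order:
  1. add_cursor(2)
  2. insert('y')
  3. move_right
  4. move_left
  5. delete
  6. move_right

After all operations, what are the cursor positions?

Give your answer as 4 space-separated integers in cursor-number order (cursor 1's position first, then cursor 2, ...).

Answer: 1 3 4 3

Derivation:
After op 1 (add_cursor(2)): buffer="javn" (len 4), cursors c1@0 c2@2 c4@2 c3@4, authorship ....
After op 2 (insert('y')): buffer="yjayyvny" (len 8), cursors c1@1 c2@5 c4@5 c3@8, authorship 1..24..3
After op 3 (move_right): buffer="yjayyvny" (len 8), cursors c1@2 c2@6 c4@6 c3@8, authorship 1..24..3
After op 4 (move_left): buffer="yjayyvny" (len 8), cursors c1@1 c2@5 c4@5 c3@7, authorship 1..24..3
After op 5 (delete): buffer="javy" (len 4), cursors c1@0 c2@2 c4@2 c3@3, authorship ...3
After op 6 (move_right): buffer="javy" (len 4), cursors c1@1 c2@3 c4@3 c3@4, authorship ...3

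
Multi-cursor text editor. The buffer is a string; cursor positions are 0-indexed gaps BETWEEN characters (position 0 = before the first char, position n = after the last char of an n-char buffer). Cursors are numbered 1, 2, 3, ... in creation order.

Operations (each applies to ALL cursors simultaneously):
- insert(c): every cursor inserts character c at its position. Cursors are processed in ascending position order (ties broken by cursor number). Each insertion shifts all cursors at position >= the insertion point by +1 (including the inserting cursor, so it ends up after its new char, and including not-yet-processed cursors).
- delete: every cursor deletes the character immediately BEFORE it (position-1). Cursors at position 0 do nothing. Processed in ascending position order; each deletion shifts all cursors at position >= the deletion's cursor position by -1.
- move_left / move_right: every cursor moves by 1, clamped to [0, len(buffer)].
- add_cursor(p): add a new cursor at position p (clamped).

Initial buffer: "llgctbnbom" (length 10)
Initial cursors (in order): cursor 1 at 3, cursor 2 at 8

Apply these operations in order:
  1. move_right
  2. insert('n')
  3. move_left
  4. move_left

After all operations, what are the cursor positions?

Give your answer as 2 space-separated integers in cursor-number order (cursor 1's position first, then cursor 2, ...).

Answer: 3 9

Derivation:
After op 1 (move_right): buffer="llgctbnbom" (len 10), cursors c1@4 c2@9, authorship ..........
After op 2 (insert('n')): buffer="llgcntbnbonm" (len 12), cursors c1@5 c2@11, authorship ....1.....2.
After op 3 (move_left): buffer="llgcntbnbonm" (len 12), cursors c1@4 c2@10, authorship ....1.....2.
After op 4 (move_left): buffer="llgcntbnbonm" (len 12), cursors c1@3 c2@9, authorship ....1.....2.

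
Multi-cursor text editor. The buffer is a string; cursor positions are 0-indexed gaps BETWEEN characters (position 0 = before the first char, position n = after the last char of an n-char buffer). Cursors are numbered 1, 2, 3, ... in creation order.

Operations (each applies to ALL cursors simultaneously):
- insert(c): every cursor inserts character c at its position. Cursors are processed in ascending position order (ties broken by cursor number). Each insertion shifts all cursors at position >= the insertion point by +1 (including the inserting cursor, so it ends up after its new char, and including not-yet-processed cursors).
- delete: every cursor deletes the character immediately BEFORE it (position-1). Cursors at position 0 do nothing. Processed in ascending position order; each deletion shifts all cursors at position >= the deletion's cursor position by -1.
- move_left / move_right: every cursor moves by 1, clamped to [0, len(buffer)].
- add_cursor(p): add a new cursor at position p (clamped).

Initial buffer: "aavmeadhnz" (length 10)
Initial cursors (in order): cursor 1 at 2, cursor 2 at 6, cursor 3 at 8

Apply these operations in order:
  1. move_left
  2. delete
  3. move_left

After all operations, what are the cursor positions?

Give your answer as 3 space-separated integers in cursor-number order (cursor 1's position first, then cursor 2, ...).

Answer: 0 2 3

Derivation:
After op 1 (move_left): buffer="aavmeadhnz" (len 10), cursors c1@1 c2@5 c3@7, authorship ..........
After op 2 (delete): buffer="avmahnz" (len 7), cursors c1@0 c2@3 c3@4, authorship .......
After op 3 (move_left): buffer="avmahnz" (len 7), cursors c1@0 c2@2 c3@3, authorship .......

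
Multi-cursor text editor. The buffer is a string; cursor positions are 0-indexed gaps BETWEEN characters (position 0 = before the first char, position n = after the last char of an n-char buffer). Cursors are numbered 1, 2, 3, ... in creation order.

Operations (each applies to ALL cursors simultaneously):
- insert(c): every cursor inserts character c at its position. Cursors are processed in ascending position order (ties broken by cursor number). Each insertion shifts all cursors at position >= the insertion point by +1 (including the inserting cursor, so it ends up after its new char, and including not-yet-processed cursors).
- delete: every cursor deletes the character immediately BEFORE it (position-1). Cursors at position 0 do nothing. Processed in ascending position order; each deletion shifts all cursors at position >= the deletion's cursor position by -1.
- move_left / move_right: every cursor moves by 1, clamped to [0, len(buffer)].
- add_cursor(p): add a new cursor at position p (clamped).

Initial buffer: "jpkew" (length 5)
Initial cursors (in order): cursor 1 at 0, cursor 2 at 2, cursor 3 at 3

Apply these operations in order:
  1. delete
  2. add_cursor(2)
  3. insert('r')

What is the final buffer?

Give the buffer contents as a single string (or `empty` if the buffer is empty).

After op 1 (delete): buffer="jew" (len 3), cursors c1@0 c2@1 c3@1, authorship ...
After op 2 (add_cursor(2)): buffer="jew" (len 3), cursors c1@0 c2@1 c3@1 c4@2, authorship ...
After op 3 (insert('r')): buffer="rjrrerw" (len 7), cursors c1@1 c2@4 c3@4 c4@6, authorship 1.23.4.

Answer: rjrrerw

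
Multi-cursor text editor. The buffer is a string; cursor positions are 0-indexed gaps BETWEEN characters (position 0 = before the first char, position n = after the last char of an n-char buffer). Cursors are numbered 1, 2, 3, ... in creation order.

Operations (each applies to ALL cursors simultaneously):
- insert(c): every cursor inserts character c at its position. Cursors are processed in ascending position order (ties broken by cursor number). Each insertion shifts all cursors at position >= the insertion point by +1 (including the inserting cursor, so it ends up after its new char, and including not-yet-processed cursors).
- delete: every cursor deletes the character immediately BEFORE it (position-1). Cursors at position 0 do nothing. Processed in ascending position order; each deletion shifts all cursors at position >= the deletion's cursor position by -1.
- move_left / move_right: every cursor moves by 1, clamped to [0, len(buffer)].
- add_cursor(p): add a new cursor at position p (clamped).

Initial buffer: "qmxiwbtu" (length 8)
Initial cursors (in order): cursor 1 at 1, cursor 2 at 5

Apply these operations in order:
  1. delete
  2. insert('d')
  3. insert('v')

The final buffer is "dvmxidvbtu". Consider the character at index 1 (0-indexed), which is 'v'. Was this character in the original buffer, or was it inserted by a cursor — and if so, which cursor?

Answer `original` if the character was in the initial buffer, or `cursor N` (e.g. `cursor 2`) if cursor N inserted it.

After op 1 (delete): buffer="mxibtu" (len 6), cursors c1@0 c2@3, authorship ......
After op 2 (insert('d')): buffer="dmxidbtu" (len 8), cursors c1@1 c2@5, authorship 1...2...
After op 3 (insert('v')): buffer="dvmxidvbtu" (len 10), cursors c1@2 c2@7, authorship 11...22...
Authorship (.=original, N=cursor N): 1 1 . . . 2 2 . . .
Index 1: author = 1

Answer: cursor 1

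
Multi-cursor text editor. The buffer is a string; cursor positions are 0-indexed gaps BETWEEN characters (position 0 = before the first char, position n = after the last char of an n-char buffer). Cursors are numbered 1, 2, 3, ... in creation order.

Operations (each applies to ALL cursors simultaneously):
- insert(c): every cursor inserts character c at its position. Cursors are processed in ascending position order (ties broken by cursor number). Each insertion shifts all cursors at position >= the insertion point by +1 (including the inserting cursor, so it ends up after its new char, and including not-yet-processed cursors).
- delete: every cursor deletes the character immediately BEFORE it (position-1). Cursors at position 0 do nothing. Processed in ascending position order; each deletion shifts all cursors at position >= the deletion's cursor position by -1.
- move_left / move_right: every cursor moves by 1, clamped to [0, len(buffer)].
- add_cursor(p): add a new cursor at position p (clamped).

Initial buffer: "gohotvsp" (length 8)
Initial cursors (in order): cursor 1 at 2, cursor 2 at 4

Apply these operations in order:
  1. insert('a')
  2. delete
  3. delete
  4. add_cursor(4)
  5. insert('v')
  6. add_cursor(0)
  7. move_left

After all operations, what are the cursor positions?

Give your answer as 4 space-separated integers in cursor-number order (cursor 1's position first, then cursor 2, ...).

Answer: 1 3 6 0

Derivation:
After op 1 (insert('a')): buffer="goahoatvsp" (len 10), cursors c1@3 c2@6, authorship ..1..2....
After op 2 (delete): buffer="gohotvsp" (len 8), cursors c1@2 c2@4, authorship ........
After op 3 (delete): buffer="ghtvsp" (len 6), cursors c1@1 c2@2, authorship ......
After op 4 (add_cursor(4)): buffer="ghtvsp" (len 6), cursors c1@1 c2@2 c3@4, authorship ......
After op 5 (insert('v')): buffer="gvhvtvvsp" (len 9), cursors c1@2 c2@4 c3@7, authorship .1.2..3..
After op 6 (add_cursor(0)): buffer="gvhvtvvsp" (len 9), cursors c4@0 c1@2 c2@4 c3@7, authorship .1.2..3..
After op 7 (move_left): buffer="gvhvtvvsp" (len 9), cursors c4@0 c1@1 c2@3 c3@6, authorship .1.2..3..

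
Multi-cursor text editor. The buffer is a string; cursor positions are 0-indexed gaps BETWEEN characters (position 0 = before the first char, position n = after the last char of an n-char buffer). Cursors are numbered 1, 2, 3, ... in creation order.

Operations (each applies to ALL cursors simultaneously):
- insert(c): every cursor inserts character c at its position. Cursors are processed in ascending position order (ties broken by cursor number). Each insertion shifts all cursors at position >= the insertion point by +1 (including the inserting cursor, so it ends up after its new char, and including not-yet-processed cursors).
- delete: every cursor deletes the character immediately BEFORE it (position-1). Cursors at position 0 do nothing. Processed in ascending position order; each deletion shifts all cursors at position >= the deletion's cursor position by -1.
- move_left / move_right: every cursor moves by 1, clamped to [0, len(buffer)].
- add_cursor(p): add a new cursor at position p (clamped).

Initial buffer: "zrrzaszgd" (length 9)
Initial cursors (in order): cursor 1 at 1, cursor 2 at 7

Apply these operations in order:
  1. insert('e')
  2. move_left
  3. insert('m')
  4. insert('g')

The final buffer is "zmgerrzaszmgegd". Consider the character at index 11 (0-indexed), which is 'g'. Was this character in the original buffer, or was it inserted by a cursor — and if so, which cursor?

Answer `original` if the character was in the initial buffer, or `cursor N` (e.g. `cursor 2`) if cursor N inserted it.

Answer: cursor 2

Derivation:
After op 1 (insert('e')): buffer="zerrzaszegd" (len 11), cursors c1@2 c2@9, authorship .1......2..
After op 2 (move_left): buffer="zerrzaszegd" (len 11), cursors c1@1 c2@8, authorship .1......2..
After op 3 (insert('m')): buffer="zmerrzaszmegd" (len 13), cursors c1@2 c2@10, authorship .11......22..
After op 4 (insert('g')): buffer="zmgerrzaszmgegd" (len 15), cursors c1@3 c2@12, authorship .111......222..
Authorship (.=original, N=cursor N): . 1 1 1 . . . . . . 2 2 2 . .
Index 11: author = 2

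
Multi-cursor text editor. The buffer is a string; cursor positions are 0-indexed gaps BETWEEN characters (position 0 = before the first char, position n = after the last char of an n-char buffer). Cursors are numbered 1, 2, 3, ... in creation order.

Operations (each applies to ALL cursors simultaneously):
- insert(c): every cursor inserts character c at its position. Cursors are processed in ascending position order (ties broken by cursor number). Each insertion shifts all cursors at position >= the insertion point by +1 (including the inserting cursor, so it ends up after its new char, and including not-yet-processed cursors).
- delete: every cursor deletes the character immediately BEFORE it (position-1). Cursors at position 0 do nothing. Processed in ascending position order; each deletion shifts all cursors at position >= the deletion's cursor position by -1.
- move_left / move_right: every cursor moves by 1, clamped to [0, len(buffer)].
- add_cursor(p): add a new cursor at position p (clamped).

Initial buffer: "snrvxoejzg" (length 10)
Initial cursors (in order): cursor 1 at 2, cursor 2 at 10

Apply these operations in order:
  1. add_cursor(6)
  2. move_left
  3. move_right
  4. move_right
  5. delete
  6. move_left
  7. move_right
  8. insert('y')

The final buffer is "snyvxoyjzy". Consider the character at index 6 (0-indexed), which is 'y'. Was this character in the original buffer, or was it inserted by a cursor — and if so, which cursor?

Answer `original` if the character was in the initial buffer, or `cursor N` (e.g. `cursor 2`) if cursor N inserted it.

Answer: cursor 3

Derivation:
After op 1 (add_cursor(6)): buffer="snrvxoejzg" (len 10), cursors c1@2 c3@6 c2@10, authorship ..........
After op 2 (move_left): buffer="snrvxoejzg" (len 10), cursors c1@1 c3@5 c2@9, authorship ..........
After op 3 (move_right): buffer="snrvxoejzg" (len 10), cursors c1@2 c3@6 c2@10, authorship ..........
After op 4 (move_right): buffer="snrvxoejzg" (len 10), cursors c1@3 c3@7 c2@10, authorship ..........
After op 5 (delete): buffer="snvxojz" (len 7), cursors c1@2 c3@5 c2@7, authorship .......
After op 6 (move_left): buffer="snvxojz" (len 7), cursors c1@1 c3@4 c2@6, authorship .......
After op 7 (move_right): buffer="snvxojz" (len 7), cursors c1@2 c3@5 c2@7, authorship .......
After op 8 (insert('y')): buffer="snyvxoyjzy" (len 10), cursors c1@3 c3@7 c2@10, authorship ..1...3..2
Authorship (.=original, N=cursor N): . . 1 . . . 3 . . 2
Index 6: author = 3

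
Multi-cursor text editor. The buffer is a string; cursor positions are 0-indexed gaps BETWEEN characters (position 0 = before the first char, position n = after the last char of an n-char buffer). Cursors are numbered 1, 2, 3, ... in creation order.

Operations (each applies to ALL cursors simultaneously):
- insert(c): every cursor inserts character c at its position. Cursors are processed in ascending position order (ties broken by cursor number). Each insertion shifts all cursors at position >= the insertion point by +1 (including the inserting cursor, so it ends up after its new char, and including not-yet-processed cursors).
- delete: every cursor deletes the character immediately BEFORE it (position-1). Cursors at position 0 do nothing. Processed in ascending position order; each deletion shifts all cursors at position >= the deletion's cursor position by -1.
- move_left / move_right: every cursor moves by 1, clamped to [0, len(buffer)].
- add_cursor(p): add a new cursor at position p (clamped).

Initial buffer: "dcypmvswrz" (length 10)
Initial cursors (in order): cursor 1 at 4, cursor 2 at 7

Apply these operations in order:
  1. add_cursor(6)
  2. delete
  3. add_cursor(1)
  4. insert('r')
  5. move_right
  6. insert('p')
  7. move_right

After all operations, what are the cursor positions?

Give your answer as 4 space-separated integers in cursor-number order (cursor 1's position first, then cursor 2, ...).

After op 1 (add_cursor(6)): buffer="dcypmvswrz" (len 10), cursors c1@4 c3@6 c2@7, authorship ..........
After op 2 (delete): buffer="dcymwrz" (len 7), cursors c1@3 c2@4 c3@4, authorship .......
After op 3 (add_cursor(1)): buffer="dcymwrz" (len 7), cursors c4@1 c1@3 c2@4 c3@4, authorship .......
After op 4 (insert('r')): buffer="drcyrmrrwrz" (len 11), cursors c4@2 c1@5 c2@8 c3@8, authorship .4..1.23...
After op 5 (move_right): buffer="drcyrmrrwrz" (len 11), cursors c4@3 c1@6 c2@9 c3@9, authorship .4..1.23...
After op 6 (insert('p')): buffer="drcpyrmprrwpprz" (len 15), cursors c4@4 c1@8 c2@13 c3@13, authorship .4.4.1.123.23..
After op 7 (move_right): buffer="drcpyrmprrwpprz" (len 15), cursors c4@5 c1@9 c2@14 c3@14, authorship .4.4.1.123.23..

Answer: 9 14 14 5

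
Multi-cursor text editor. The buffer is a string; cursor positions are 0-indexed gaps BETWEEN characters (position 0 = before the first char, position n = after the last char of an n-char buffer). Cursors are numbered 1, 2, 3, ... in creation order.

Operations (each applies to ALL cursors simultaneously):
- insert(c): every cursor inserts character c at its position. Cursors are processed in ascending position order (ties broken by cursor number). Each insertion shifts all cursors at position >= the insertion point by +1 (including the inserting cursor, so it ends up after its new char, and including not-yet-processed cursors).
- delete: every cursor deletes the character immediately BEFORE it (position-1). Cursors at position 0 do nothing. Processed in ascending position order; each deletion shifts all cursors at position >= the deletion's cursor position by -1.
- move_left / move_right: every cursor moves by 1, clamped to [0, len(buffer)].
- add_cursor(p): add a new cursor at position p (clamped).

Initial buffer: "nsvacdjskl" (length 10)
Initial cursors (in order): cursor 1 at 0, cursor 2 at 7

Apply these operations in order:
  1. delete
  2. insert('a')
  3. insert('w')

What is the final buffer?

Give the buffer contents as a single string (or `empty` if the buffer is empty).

Answer: awnsvacdawskl

Derivation:
After op 1 (delete): buffer="nsvacdskl" (len 9), cursors c1@0 c2@6, authorship .........
After op 2 (insert('a')): buffer="ansvacdaskl" (len 11), cursors c1@1 c2@8, authorship 1......2...
After op 3 (insert('w')): buffer="awnsvacdawskl" (len 13), cursors c1@2 c2@10, authorship 11......22...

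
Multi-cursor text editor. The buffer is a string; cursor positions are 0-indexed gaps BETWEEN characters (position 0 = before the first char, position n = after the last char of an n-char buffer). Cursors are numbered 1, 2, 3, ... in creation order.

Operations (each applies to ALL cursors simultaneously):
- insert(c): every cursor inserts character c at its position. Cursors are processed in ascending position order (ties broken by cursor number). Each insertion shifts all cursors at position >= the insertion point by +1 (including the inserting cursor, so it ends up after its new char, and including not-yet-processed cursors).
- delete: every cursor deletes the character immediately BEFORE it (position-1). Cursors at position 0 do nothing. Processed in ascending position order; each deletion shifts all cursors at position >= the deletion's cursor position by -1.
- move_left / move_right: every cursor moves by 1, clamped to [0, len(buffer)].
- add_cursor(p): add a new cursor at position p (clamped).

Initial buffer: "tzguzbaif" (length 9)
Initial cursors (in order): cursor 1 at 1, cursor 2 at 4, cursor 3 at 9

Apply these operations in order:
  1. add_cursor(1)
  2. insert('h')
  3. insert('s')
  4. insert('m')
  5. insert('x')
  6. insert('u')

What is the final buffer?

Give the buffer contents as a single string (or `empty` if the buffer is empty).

After op 1 (add_cursor(1)): buffer="tzguzbaif" (len 9), cursors c1@1 c4@1 c2@4 c3@9, authorship .........
After op 2 (insert('h')): buffer="thhzguhzbaifh" (len 13), cursors c1@3 c4@3 c2@7 c3@13, authorship .14...2.....3
After op 3 (insert('s')): buffer="thhsszguhszbaifhs" (len 17), cursors c1@5 c4@5 c2@10 c3@17, authorship .1414...22.....33
After op 4 (insert('m')): buffer="thhssmmzguhsmzbaifhsm" (len 21), cursors c1@7 c4@7 c2@13 c3@21, authorship .141414...222.....333
After op 5 (insert('x')): buffer="thhssmmxxzguhsmxzbaifhsmx" (len 25), cursors c1@9 c4@9 c2@16 c3@25, authorship .14141414...2222.....3333
After op 6 (insert('u')): buffer="thhssmmxxuuzguhsmxuzbaifhsmxu" (len 29), cursors c1@11 c4@11 c2@19 c3@29, authorship .1414141414...22222.....33333

Answer: thhssmmxxuuzguhsmxuzbaifhsmxu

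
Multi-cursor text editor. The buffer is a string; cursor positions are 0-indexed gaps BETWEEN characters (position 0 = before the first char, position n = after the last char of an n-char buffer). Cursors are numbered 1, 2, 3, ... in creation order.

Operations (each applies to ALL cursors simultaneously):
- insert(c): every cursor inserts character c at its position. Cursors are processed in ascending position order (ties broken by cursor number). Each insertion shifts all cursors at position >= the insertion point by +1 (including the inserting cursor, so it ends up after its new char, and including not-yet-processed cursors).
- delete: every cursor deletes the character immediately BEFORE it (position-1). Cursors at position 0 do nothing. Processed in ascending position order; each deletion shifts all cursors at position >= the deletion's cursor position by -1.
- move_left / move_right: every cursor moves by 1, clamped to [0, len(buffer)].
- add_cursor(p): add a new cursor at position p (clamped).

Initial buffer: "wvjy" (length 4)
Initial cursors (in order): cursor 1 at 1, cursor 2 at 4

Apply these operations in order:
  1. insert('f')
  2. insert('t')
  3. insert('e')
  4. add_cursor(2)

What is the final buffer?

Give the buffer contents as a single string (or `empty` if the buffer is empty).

Answer: wftevjyfte

Derivation:
After op 1 (insert('f')): buffer="wfvjyf" (len 6), cursors c1@2 c2@6, authorship .1...2
After op 2 (insert('t')): buffer="wftvjyft" (len 8), cursors c1@3 c2@8, authorship .11...22
After op 3 (insert('e')): buffer="wftevjyfte" (len 10), cursors c1@4 c2@10, authorship .111...222
After op 4 (add_cursor(2)): buffer="wftevjyfte" (len 10), cursors c3@2 c1@4 c2@10, authorship .111...222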